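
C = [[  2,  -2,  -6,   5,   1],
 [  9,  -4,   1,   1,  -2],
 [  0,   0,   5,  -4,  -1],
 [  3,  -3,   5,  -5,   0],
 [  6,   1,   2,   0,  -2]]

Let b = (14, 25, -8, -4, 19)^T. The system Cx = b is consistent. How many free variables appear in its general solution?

1

Row reduce the augmented matrix [C | b].
R2 ← R2 − (9/2)·R1: [0, 5, 28, -43/2, -13/2, -38]
R4 ← R4 − (3/2)·R1: [0, 0, 14, -25/2, -3/2, -25]
R5 ← R5 − (3)·R1: [0, 7, 20, -15, -5, -23]
R5 ← R5 − (7/5)·R2: [0, 0, -96/5, 151/10, 41/10, 151/5]
R4 ← R4 − (14/5)·R3: [0, 0, 0, -13/10, 13/10, -13/5]
R5 ← R5 + (96/25)·R3: [0, 0, 0, -13/50, 13/50, -13/25]
R5 ← R5 − (1/5)·R4: [0, 0, 0, 0, 0, 0]
The echelon form has 4 nonzero rows, and every pivot lies in the first 5 columns, so rank(C) = rank([C|b]) = 4.
The system is consistent.
Free variables = (unknowns) − (rank) = 5 − 4 = 1.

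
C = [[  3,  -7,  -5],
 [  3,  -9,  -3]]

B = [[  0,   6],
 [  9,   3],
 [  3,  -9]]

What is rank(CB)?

2

First compute CB:
[[-78,  42],
 [-90,  18]]
Now row reduce the product.
R2 ← R2 − (15/13)·R1: [0, -396/13]
2 nonzero rows, so rank(CB) = 2.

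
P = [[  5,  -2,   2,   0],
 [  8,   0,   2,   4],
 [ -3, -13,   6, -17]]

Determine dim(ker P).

1

Row reduce to echelon form.
R2 ← R2 − (8/5)·R1: [0, 16/5, -6/5, 4]
R3 ← R3 + (3/5)·R1: [0, -71/5, 36/5, -17]
R3 ← R3 + (71/16)·R2: [0, 0, 15/8, 3/4]
3 nonzero rows, so rank(P) = 3.
P has 4 columns; by rank–nullity, nullity = 4 − 3 = 1.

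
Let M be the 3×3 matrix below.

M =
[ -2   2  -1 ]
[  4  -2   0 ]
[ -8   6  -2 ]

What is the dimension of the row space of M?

2

Row reduce to echelon form.
R2 ← R2 + (2)·R1: [0, 2, -2]
R3 ← R3 − (4)·R1: [0, -2, 2]
R3 ← R3 + R2: [0, 0, 0]
Echelon form has 2 nonzero rows, so rank(M) = 2.
The row space has dimension equal to the rank: 2.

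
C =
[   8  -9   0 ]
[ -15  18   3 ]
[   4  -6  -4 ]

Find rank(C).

2

Row reduce to echelon form.
R2 ← R2 + (15/8)·R1: [0, 9/8, 3]
R3 ← R3 − (1/2)·R1: [0, -3/2, -4]
R3 ← R3 + (4/3)·R2: [0, 0, 0]
Echelon form has 2 nonzero rows, so rank(C) = 2.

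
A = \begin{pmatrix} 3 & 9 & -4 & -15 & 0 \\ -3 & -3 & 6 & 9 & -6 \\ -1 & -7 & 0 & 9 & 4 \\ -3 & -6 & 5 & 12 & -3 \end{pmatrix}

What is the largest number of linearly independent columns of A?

2

Row reduce to echelon form.
R2 ← R2 + R1: [0, 6, 2, -6, -6]
R3 ← R3 + (1/3)·R1: [0, -4, -4/3, 4, 4]
R4 ← R4 + R1: [0, 3, 1, -3, -3]
R3 ← R3 + (2/3)·R2: [0, 0, 0, 0, 0]
R4 ← R4 − (1/2)·R2: [0, 0, 0, 0, 0]
Echelon form has 2 nonzero rows, so rank(A) = 2.
The rank gives the maximum number of linearly independent columns: 2.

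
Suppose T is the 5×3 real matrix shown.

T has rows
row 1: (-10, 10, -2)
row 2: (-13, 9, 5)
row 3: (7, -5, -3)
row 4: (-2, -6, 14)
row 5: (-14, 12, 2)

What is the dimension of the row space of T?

3

Row reduce to echelon form.
R2 ← R2 − (13/10)·R1: [0, -4, 38/5]
R3 ← R3 + (7/10)·R1: [0, 2, -22/5]
R4 ← R4 − (1/5)·R1: [0, -8, 72/5]
R5 ← R5 − (7/5)·R1: [0, -2, 24/5]
R3 ← R3 + (1/2)·R2: [0, 0, -3/5]
R4 ← R4 − (2)·R2: [0, 0, -4/5]
R5 ← R5 − (1/2)·R2: [0, 0, 1]
R4 ← R4 − (4/3)·R3: [0, 0, 0]
R5 ← R5 + (5/3)·R3: [0, 0, 0]
Echelon form has 3 nonzero rows, so rank(T) = 3.
The row space has dimension equal to the rank: 3.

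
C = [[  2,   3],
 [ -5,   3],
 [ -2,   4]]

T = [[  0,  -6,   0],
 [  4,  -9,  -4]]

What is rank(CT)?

First compute CT:
[[ 12, -39, -12],
 [ 12,   3, -12],
 [ 16, -24, -16]]
Now row reduce the product.
R2 ← R2 − R1: [0, 42, 0]
R3 ← R3 − (4/3)·R1: [0, 28, 0]
R3 ← R3 − (2/3)·R2: [0, 0, 0]
2 nonzero rows, so rank(CT) = 2.

2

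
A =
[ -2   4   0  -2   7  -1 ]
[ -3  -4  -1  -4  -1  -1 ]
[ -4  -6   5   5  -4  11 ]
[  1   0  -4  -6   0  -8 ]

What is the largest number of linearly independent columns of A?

4

Row reduce to echelon form.
R2 ← R2 − (3/2)·R1: [0, -10, -1, -1, -23/2, 1/2]
R3 ← R3 − (2)·R1: [0, -14, 5, 9, -18, 13]
R4 ← R4 + (1/2)·R1: [0, 2, -4, -7, 7/2, -17/2]
R3 ← R3 − (7/5)·R2: [0, 0, 32/5, 52/5, -19/10, 123/10]
R4 ← R4 + (1/5)·R2: [0, 0, -21/5, -36/5, 6/5, -42/5]
R4 ← R4 + (21/32)·R3: [0, 0, 0, -3/8, -3/64, -21/64]
Echelon form has 4 nonzero rows, so rank(A) = 4.
The rank gives the maximum number of linearly independent columns: 4.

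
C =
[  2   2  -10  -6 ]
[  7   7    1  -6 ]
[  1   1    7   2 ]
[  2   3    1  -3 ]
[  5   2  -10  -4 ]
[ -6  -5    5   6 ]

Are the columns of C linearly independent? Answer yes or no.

no

Row reduce C to echelon form.
R2 ← R2 − (7/2)·R1: [0, 0, 36, 15]
R3 ← R3 − (1/2)·R1: [0, 0, 12, 5]
R4 ← R4 − R1: [0, 1, 11, 3]
R5 ← R5 − (5/2)·R1: [0, -3, 15, 11]
R6 ← R6 + (3)·R1: [0, 1, -25, -12]
Swap R2 ↔ R4
R5 ← R5 + (3)·R2: [0, 0, 48, 20]
R6 ← R6 − R2: [0, 0, -36, -15]
R4 ← R4 − (3)·R3: [0, 0, 0, 0]
R5 ← R5 − (4)·R3: [0, 0, 0, 0]
R6 ← R6 + (3)·R3: [0, 0, 0, 0]
3 pivots among 4 columns.
Only 3 < 4 pivot columns, so the columns are linearly dependent.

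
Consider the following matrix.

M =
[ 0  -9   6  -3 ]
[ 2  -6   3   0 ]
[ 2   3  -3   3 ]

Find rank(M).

2

Row reduce to echelon form.
Swap R1 ↔ R2
R3 ← R3 − R1: [0, 9, -6, 3]
R3 ← R3 + R2: [0, 0, 0, 0]
Echelon form has 2 nonzero rows, so rank(M) = 2.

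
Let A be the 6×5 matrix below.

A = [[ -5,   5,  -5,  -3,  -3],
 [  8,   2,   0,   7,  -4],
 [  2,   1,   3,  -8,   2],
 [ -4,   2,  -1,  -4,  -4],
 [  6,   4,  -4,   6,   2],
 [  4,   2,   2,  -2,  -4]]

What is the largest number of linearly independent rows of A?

Row reduce to echelon form.
R2 ← R2 + (8/5)·R1: [0, 10, -8, 11/5, -44/5]
R3 ← R3 + (2/5)·R1: [0, 3, 1, -46/5, 4/5]
R4 ← R4 − (4/5)·R1: [0, -2, 3, -8/5, -8/5]
R5 ← R5 + (6/5)·R1: [0, 10, -10, 12/5, -8/5]
R6 ← R6 + (4/5)·R1: [0, 6, -2, -22/5, -32/5]
R3 ← R3 − (3/10)·R2: [0, 0, 17/5, -493/50, 86/25]
R4 ← R4 + (1/5)·R2: [0, 0, 7/5, -29/25, -84/25]
R5 ← R5 − R2: [0, 0, -2, 1/5, 36/5]
R6 ← R6 − (3/5)·R2: [0, 0, 14/5, -143/25, -28/25]
R4 ← R4 − (7/17)·R3: [0, 0, 0, 29/10, -406/85]
R5 ← R5 + (10/17)·R3: [0, 0, 0, -28/5, 784/85]
R6 ← R6 − (14/17)·R3: [0, 0, 0, 12/5, -336/85]
R5 ← R5 + (56/29)·R4: [0, 0, 0, 0, 0]
R6 ← R6 − (24/29)·R4: [0, 0, 0, 0, 0]
Echelon form has 4 nonzero rows, so rank(A) = 4.
The rank gives the maximum number of linearly independent rows: 4.

4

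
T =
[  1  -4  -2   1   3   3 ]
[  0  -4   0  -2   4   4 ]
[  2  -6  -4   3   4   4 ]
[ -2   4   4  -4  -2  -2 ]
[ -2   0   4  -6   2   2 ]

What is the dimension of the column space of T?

2

Row reduce to echelon form.
R3 ← R3 − (2)·R1: [0, 2, 0, 1, -2, -2]
R4 ← R4 + (2)·R1: [0, -4, 0, -2, 4, 4]
R5 ← R5 + (2)·R1: [0, -8, 0, -4, 8, 8]
R3 ← R3 + (1/2)·R2: [0, 0, 0, 0, 0, 0]
R4 ← R4 − R2: [0, 0, 0, 0, 0, 0]
R5 ← R5 − (2)·R2: [0, 0, 0, 0, 0, 0]
Echelon form has 2 nonzero rows, so rank(T) = 2.
The column space has dimension equal to the rank: 2.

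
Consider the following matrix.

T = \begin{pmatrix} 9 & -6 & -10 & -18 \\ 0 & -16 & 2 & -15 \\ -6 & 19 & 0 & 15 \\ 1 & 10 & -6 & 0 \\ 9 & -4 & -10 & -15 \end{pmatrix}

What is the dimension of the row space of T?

Row reduce to echelon form.
R3 ← R3 + (2/3)·R1: [0, 15, -20/3, 3]
R4 ← R4 − (1/9)·R1: [0, 32/3, -44/9, 2]
R5 ← R5 − R1: [0, 2, 0, 3]
R3 ← R3 + (15/16)·R2: [0, 0, -115/24, -177/16]
R4 ← R4 + (2/3)·R2: [0, 0, -32/9, -8]
R5 ← R5 + (1/8)·R2: [0, 0, 1/4, 9/8]
R4 ← R4 − (256/345)·R3: [0, 0, 0, 24/115]
R5 ← R5 + (6/115)·R3: [0, 0, 0, 63/115]
R5 ← R5 − (21/8)·R4: [0, 0, 0, 0]
Echelon form has 4 nonzero rows, so rank(T) = 4.
The row space has dimension equal to the rank: 4.

4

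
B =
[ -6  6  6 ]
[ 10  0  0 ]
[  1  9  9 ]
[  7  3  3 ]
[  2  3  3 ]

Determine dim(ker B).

Row reduce to echelon form.
R2 ← R2 + (5/3)·R1: [0, 10, 10]
R3 ← R3 + (1/6)·R1: [0, 10, 10]
R4 ← R4 + (7/6)·R1: [0, 10, 10]
R5 ← R5 + (1/3)·R1: [0, 5, 5]
R3 ← R3 − R2: [0, 0, 0]
R4 ← R4 − R2: [0, 0, 0]
R5 ← R5 − (1/2)·R2: [0, 0, 0]
2 nonzero rows, so rank(B) = 2.
B has 3 columns; by rank–nullity, nullity = 3 − 2 = 1.

1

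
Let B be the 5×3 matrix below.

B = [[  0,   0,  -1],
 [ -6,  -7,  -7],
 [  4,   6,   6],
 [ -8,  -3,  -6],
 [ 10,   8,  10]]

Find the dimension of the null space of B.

0

Row reduce to echelon form.
Swap R1 ↔ R2
R3 ← R3 + (2/3)·R1: [0, 4/3, 4/3]
R4 ← R4 − (4/3)·R1: [0, 19/3, 10/3]
R5 ← R5 + (5/3)·R1: [0, -11/3, -5/3]
Swap R2 ↔ R3
R4 ← R4 − (19/4)·R2: [0, 0, -3]
R5 ← R5 + (11/4)·R2: [0, 0, 2]
R4 ← R4 − (3)·R3: [0, 0, 0]
R5 ← R5 + (2)·R3: [0, 0, 0]
3 nonzero rows, so rank(B) = 3.
B has 3 columns; by rank–nullity, nullity = 3 − 3 = 0.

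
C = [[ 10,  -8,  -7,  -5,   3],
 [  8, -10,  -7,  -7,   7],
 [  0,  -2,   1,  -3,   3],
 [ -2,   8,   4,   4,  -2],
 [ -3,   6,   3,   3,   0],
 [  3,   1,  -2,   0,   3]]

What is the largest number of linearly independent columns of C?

4

Row reduce to echelon form.
R2 ← R2 − (4/5)·R1: [0, -18/5, -7/5, -3, 23/5]
R4 ← R4 + (1/5)·R1: [0, 32/5, 13/5, 3, -7/5]
R5 ← R5 + (3/10)·R1: [0, 18/5, 9/10, 3/2, 9/10]
R6 ← R6 − (3/10)·R1: [0, 17/5, 1/10, 3/2, 21/10]
R3 ← R3 − (5/9)·R2: [0, 0, 16/9, -4/3, 4/9]
R4 ← R4 + (16/9)·R2: [0, 0, 1/9, -7/3, 61/9]
R5 ← R5 + R2: [0, 0, -1/2, -3/2, 11/2]
R6 ← R6 + (17/18)·R2: [0, 0, -11/9, -4/3, 58/9]
R4 ← R4 − (1/16)·R3: [0, 0, 0, -9/4, 27/4]
R5 ← R5 + (9/32)·R3: [0, 0, 0, -15/8, 45/8]
R6 ← R6 + (11/16)·R3: [0, 0, 0, -9/4, 27/4]
R5 ← R5 − (5/6)·R4: [0, 0, 0, 0, 0]
R6 ← R6 − R4: [0, 0, 0, 0, 0]
Echelon form has 4 nonzero rows, so rank(C) = 4.
The rank gives the maximum number of linearly independent columns: 4.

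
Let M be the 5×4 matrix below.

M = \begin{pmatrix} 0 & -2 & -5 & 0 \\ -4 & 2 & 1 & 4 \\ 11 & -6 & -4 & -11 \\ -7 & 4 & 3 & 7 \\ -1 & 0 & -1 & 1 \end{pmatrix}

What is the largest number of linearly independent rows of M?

2

Row reduce to echelon form.
Swap R1 ↔ R2
R3 ← R3 + (11/4)·R1: [0, -1/2, -5/4, 0]
R4 ← R4 − (7/4)·R1: [0, 1/2, 5/4, 0]
R5 ← R5 − (1/4)·R1: [0, -1/2, -5/4, 0]
R3 ← R3 − (1/4)·R2: [0, 0, 0, 0]
R4 ← R4 + (1/4)·R2: [0, 0, 0, 0]
R5 ← R5 − (1/4)·R2: [0, 0, 0, 0]
Echelon form has 2 nonzero rows, so rank(M) = 2.
The rank gives the maximum number of linearly independent rows: 2.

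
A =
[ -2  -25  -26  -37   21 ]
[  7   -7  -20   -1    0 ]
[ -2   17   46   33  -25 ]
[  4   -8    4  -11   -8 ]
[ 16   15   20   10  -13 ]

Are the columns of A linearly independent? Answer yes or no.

yes

Row reduce A to echelon form.
R2 ← R2 + (7/2)·R1: [0, -189/2, -111, -261/2, 147/2]
R3 ← R3 − R1: [0, 42, 72, 70, -46]
R4 ← R4 + (2)·R1: [0, -58, -48, -85, 34]
R5 ← R5 + (8)·R1: [0, -185, -188, -286, 155]
R3 ← R3 + (4/9)·R2: [0, 0, 68/3, 12, -40/3]
R4 ← R4 − (116/189)·R2: [0, 0, 1268/63, -103/21, -100/9]
R5 ← R5 − (370/189)·R2: [0, 0, 1846/63, -641/21, 100/9]
R4 ← R4 − (317/357)·R3: [0, 0, 0, -5555/357, 260/357]
R5 ← R5 − (923/714)·R3: [0, 0, 0, -16435/357, 10120/357]
R5 ← R5 − (3287/1111)·R4: [0, 0, 0, 0, 29100/1111]
5 pivots among 5 columns.
Every column is a pivot column, so the columns are linearly independent.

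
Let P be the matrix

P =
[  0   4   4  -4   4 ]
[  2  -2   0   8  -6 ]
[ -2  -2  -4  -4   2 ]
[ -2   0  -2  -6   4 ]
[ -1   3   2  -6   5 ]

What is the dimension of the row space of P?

Row reduce to echelon form.
Swap R1 ↔ R2
R3 ← R3 + R1: [0, -4, -4, 4, -4]
R4 ← R4 + R1: [0, -2, -2, 2, -2]
R5 ← R5 + (1/2)·R1: [0, 2, 2, -2, 2]
R3 ← R3 + R2: [0, 0, 0, 0, 0]
R4 ← R4 + (1/2)·R2: [0, 0, 0, 0, 0]
R5 ← R5 − (1/2)·R2: [0, 0, 0, 0, 0]
Echelon form has 2 nonzero rows, so rank(P) = 2.
The row space has dimension equal to the rank: 2.

2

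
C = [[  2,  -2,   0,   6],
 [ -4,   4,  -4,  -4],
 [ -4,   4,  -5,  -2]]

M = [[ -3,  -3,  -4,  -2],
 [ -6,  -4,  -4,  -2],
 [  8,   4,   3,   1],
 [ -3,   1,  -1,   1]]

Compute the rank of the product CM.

2

First compute CM:
[[-12,   8,  -6,   6],
 [-32, -24,  -8,  -8],
 [-46, -26, -13,  -7]]
Now row reduce the product.
R2 ← R2 − (8/3)·R1: [0, -136/3, 8, -24]
R3 ← R3 − (23/6)·R1: [0, -170/3, 10, -30]
R3 ← R3 − (5/4)·R2: [0, 0, 0, 0]
2 nonzero rows, so rank(CM) = 2.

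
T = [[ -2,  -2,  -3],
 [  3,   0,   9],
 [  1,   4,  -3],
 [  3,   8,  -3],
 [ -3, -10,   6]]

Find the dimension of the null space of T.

Row reduce to echelon form.
R2 ← R2 + (3/2)·R1: [0, -3, 9/2]
R3 ← R3 + (1/2)·R1: [0, 3, -9/2]
R4 ← R4 + (3/2)·R1: [0, 5, -15/2]
R5 ← R5 − (3/2)·R1: [0, -7, 21/2]
R3 ← R3 + R2: [0, 0, 0]
R4 ← R4 + (5/3)·R2: [0, 0, 0]
R5 ← R5 − (7/3)·R2: [0, 0, 0]
2 nonzero rows, so rank(T) = 2.
T has 3 columns; by rank–nullity, nullity = 3 − 2 = 1.

1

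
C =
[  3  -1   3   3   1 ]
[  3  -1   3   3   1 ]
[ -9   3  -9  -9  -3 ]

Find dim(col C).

Row reduce to echelon form.
R2 ← R2 − R1: [0, 0, 0, 0, 0]
R3 ← R3 + (3)·R1: [0, 0, 0, 0, 0]
Echelon form has 1 nonzero row, so rank(C) = 1.
The column space has dimension equal to the rank: 1.

1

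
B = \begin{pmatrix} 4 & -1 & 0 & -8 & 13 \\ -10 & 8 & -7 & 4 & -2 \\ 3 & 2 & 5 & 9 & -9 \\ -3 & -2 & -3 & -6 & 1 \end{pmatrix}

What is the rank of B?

4

Row reduce to echelon form.
R2 ← R2 + (5/2)·R1: [0, 11/2, -7, -16, 61/2]
R3 ← R3 − (3/4)·R1: [0, 11/4, 5, 15, -75/4]
R4 ← R4 + (3/4)·R1: [0, -11/4, -3, -12, 43/4]
R3 ← R3 − (1/2)·R2: [0, 0, 17/2, 23, -34]
R4 ← R4 + (1/2)·R2: [0, 0, -13/2, -20, 26]
R4 ← R4 + (13/17)·R3: [0, 0, 0, -41/17, 0]
Echelon form has 4 nonzero rows, so rank(B) = 4.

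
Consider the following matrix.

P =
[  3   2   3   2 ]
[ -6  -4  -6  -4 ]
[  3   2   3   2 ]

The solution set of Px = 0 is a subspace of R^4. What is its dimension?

3

Row reduce to echelon form.
R2 ← R2 + (2)·R1: [0, 0, 0, 0]
R3 ← R3 − R1: [0, 0, 0, 0]
1 nonzero row, so rank(P) = 1.
P has 4 columns; by rank–nullity, nullity = 4 − 1 = 3.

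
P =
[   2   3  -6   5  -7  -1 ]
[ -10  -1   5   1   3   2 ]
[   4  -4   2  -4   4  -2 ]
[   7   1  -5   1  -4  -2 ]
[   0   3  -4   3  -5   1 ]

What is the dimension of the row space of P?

4

Row reduce to echelon form.
R2 ← R2 + (5)·R1: [0, 14, -25, 26, -32, -3]
R3 ← R3 − (2)·R1: [0, -10, 14, -14, 18, 0]
R4 ← R4 − (7/2)·R1: [0, -19/2, 16, -33/2, 41/2, 3/2]
R3 ← R3 + (5/7)·R2: [0, 0, -27/7, 32/7, -34/7, -15/7]
R4 ← R4 + (19/28)·R2: [0, 0, -27/28, 8/7, -17/14, -15/28]
R5 ← R5 − (3/14)·R2: [0, 0, 19/14, -18/7, 13/7, 23/14]
R4 ← R4 − (1/4)·R3: [0, 0, 0, 0, 0, 0]
R5 ← R5 + (19/54)·R3: [0, 0, 0, -26/27, 4/27, 8/9]
Swap R4 ↔ R5
Echelon form has 4 nonzero rows, so rank(P) = 4.
The row space has dimension equal to the rank: 4.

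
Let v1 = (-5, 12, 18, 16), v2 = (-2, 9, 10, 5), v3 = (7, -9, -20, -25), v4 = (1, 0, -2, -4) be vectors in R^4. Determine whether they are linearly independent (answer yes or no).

Form the matrix with these vectors as rows and row reduce.
R2 ← R2 − (2/5)·R1: [0, 21/5, 14/5, -7/5]
R3 ← R3 + (7/5)·R1: [0, 39/5, 26/5, -13/5]
R4 ← R4 + (1/5)·R1: [0, 12/5, 8/5, -4/5]
R3 ← R3 − (13/7)·R2: [0, 0, 0, 0]
R4 ← R4 − (4/7)·R2: [0, 0, 0, 0]
2 nonzero rows, so the 4 vectors span a space of dimension 2.
Since 2 < 4, the vectors are linearly dependent.

no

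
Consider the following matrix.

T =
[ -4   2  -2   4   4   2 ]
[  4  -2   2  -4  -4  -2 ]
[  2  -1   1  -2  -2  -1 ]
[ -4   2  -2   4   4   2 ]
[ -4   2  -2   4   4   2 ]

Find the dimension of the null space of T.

5

Row reduce to echelon form.
R2 ← R2 + R1: [0, 0, 0, 0, 0, 0]
R3 ← R3 + (1/2)·R1: [0, 0, 0, 0, 0, 0]
R4 ← R4 − R1: [0, 0, 0, 0, 0, 0]
R5 ← R5 − R1: [0, 0, 0, 0, 0, 0]
1 nonzero row, so rank(T) = 1.
T has 6 columns; by rank–nullity, nullity = 6 − 1 = 5.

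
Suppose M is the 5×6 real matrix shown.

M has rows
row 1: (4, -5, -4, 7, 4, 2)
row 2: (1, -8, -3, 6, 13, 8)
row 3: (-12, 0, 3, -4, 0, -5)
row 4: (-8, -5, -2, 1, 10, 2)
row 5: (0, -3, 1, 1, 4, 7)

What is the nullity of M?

1

Row reduce to echelon form.
R2 ← R2 − (1/4)·R1: [0, -27/4, -2, 17/4, 12, 15/2]
R3 ← R3 + (3)·R1: [0, -15, -9, 17, 12, 1]
R4 ← R4 + (2)·R1: [0, -15, -10, 15, 18, 6]
R3 ← R3 − (20/9)·R2: [0, 0, -41/9, 68/9, -44/3, -47/3]
R4 ← R4 − (20/9)·R2: [0, 0, -50/9, 50/9, -26/3, -32/3]
R5 ← R5 − (4/9)·R2: [0, 0, 17/9, -8/9, -4/3, 11/3]
R4 ← R4 − (50/41)·R3: [0, 0, 0, -150/41, 378/41, 346/41]
R5 ← R5 + (17/41)·R3: [0, 0, 0, 92/41, -304/41, -116/41]
R5 ← R5 + (46/75)·R4: [0, 0, 0, 0, -44/25, 176/75]
5 nonzero rows, so rank(M) = 5.
M has 6 columns; by rank–nullity, nullity = 6 − 5 = 1.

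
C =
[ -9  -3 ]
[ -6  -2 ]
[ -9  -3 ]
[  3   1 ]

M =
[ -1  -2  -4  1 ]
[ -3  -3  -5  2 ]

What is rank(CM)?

First compute CM:
[[ 18,  27,  51, -15],
 [ 12,  18,  34, -10],
 [ 18,  27,  51, -15],
 [ -6,  -9, -17,   5]]
Now row reduce the product.
R2 ← R2 − (2/3)·R1: [0, 0, 0, 0]
R3 ← R3 − R1: [0, 0, 0, 0]
R4 ← R4 + (1/3)·R1: [0, 0, 0, 0]
1 nonzero row, so rank(CM) = 1.

1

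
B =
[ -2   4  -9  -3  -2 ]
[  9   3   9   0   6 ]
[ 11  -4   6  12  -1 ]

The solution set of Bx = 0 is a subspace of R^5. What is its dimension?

2

Row reduce to echelon form.
R2 ← R2 + (9/2)·R1: [0, 21, -63/2, -27/2, -3]
R3 ← R3 + (11/2)·R1: [0, 18, -87/2, -9/2, -12]
R3 ← R3 − (6/7)·R2: [0, 0, -33/2, 99/14, -66/7]
3 nonzero rows, so rank(B) = 3.
B has 5 columns; by rank–nullity, nullity = 5 − 3 = 2.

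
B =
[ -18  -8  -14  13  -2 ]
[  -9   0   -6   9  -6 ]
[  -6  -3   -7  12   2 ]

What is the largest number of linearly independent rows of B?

Row reduce to echelon form.
R2 ← R2 − (1/2)·R1: [0, 4, 1, 5/2, -5]
R3 ← R3 − (1/3)·R1: [0, -1/3, -7/3, 23/3, 8/3]
R3 ← R3 + (1/12)·R2: [0, 0, -9/4, 63/8, 9/4]
Echelon form has 3 nonzero rows, so rank(B) = 3.
The rank gives the maximum number of linearly independent rows: 3.

3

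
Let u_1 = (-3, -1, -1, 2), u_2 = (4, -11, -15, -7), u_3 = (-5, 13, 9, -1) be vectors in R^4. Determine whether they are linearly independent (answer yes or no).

yes

Form the matrix with these vectors as rows and row reduce.
R2 ← R2 + (4/3)·R1: [0, -37/3, -49/3, -13/3]
R3 ← R3 − (5/3)·R1: [0, 44/3, 32/3, -13/3]
R3 ← R3 + (44/37)·R2: [0, 0, -324/37, -351/37]
3 nonzero rows, so the 3 vectors span a space of dimension 3.
Since 3 = 3, the vectors are linearly independent.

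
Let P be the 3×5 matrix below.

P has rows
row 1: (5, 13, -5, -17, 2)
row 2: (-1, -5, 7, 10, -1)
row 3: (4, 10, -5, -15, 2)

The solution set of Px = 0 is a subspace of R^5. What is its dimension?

2

Row reduce to echelon form.
R2 ← R2 + (1/5)·R1: [0, -12/5, 6, 33/5, -3/5]
R3 ← R3 − (4/5)·R1: [0, -2/5, -1, -7/5, 2/5]
R3 ← R3 − (1/6)·R2: [0, 0, -2, -5/2, 1/2]
3 nonzero rows, so rank(P) = 3.
P has 5 columns; by rank–nullity, nullity = 5 − 3 = 2.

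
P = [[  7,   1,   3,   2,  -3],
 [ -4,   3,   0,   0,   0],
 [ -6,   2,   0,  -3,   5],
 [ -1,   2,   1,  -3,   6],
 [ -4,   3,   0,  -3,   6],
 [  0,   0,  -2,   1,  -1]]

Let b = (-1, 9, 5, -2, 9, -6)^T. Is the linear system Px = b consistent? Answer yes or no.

no

Row reduce the augmented matrix [P | b].
R2 ← R2 + (4/7)·R1: [0, 25/7, 12/7, 8/7, -12/7, 59/7]
R3 ← R3 + (6/7)·R1: [0, 20/7, 18/7, -9/7, 17/7, 29/7]
R4 ← R4 + (1/7)·R1: [0, 15/7, 10/7, -19/7, 39/7, -15/7]
R5 ← R5 + (4/7)·R1: [0, 25/7, 12/7, -13/7, 30/7, 59/7]
R3 ← R3 − (4/5)·R2: [0, 0, 6/5, -11/5, 19/5, -13/5]
R4 ← R4 − (3/5)·R2: [0, 0, 2/5, -17/5, 33/5, -36/5]
R5 ← R5 − R2: [0, 0, 0, -3, 6, 0]
R4 ← R4 − (1/3)·R3: [0, 0, 0, -8/3, 16/3, -19/3]
R6 ← R6 + (5/3)·R3: [0, 0, 0, -8/3, 16/3, -31/3]
R5 ← R5 − (9/8)·R4: [0, 0, 0, 0, 0, 57/8]
R6 ← R6 − R4: [0, 0, 0, 0, 0, -4]
R6 ← R6 + (32/57)·R5: [0, 0, 0, 0, 0, 0]
The echelon form has 5 nonzero rows; the last pivot sits in the augmented column, so rank(P) = 4 but rank([P|b]) = 5.
Since the ranks differ, the system is inconsistent.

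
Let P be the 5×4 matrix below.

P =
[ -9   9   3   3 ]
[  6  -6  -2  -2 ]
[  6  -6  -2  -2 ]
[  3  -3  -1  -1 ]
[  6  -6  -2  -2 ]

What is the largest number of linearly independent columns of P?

Row reduce to echelon form.
R2 ← R2 + (2/3)·R1: [0, 0, 0, 0]
R3 ← R3 + (2/3)·R1: [0, 0, 0, 0]
R4 ← R4 + (1/3)·R1: [0, 0, 0, 0]
R5 ← R5 + (2/3)·R1: [0, 0, 0, 0]
Echelon form has 1 nonzero row, so rank(P) = 1.
The rank gives the maximum number of linearly independent columns: 1.

1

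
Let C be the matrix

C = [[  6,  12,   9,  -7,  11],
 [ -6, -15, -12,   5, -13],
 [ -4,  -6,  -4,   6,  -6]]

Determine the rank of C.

2

Row reduce to echelon form.
R2 ← R2 + R1: [0, -3, -3, -2, -2]
R3 ← R3 + (2/3)·R1: [0, 2, 2, 4/3, 4/3]
R3 ← R3 + (2/3)·R2: [0, 0, 0, 0, 0]
Echelon form has 2 nonzero rows, so rank(C) = 2.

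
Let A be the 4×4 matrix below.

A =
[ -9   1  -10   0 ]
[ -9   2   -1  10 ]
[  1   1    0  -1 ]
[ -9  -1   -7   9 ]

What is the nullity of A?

Row reduce to echelon form.
R2 ← R2 − R1: [0, 1, 9, 10]
R3 ← R3 + (1/9)·R1: [0, 10/9, -10/9, -1]
R4 ← R4 − R1: [0, -2, 3, 9]
R3 ← R3 − (10/9)·R2: [0, 0, -100/9, -109/9]
R4 ← R4 + (2)·R2: [0, 0, 21, 29]
R4 ← R4 + (189/100)·R3: [0, 0, 0, 611/100]
4 nonzero rows, so rank(A) = 4.
A has 4 columns; by rank–nullity, nullity = 4 − 4 = 0.

0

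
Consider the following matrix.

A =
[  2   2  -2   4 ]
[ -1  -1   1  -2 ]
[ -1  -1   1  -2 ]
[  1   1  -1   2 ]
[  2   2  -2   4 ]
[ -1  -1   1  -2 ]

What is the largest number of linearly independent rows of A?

1

Row reduce to echelon form.
R2 ← R2 + (1/2)·R1: [0, 0, 0, 0]
R3 ← R3 + (1/2)·R1: [0, 0, 0, 0]
R4 ← R4 − (1/2)·R1: [0, 0, 0, 0]
R5 ← R5 − R1: [0, 0, 0, 0]
R6 ← R6 + (1/2)·R1: [0, 0, 0, 0]
Echelon form has 1 nonzero row, so rank(A) = 1.
The rank gives the maximum number of linearly independent rows: 1.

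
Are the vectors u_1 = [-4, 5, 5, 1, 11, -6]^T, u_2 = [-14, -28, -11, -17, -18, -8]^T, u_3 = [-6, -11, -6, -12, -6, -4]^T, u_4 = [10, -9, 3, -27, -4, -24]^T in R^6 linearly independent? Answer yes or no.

Form the matrix with these vectors as rows and row reduce.
R2 ← R2 − (7/2)·R1: [0, -91/2, -57/2, -41/2, -113/2, 13]
R3 ← R3 − (3/2)·R1: [0, -37/2, -27/2, -27/2, -45/2, 5]
R4 ← R4 + (5/2)·R1: [0, 7/2, 31/2, -49/2, 47/2, -39]
R3 ← R3 − (37/91)·R2: [0, 0, -174/91, -470/91, 43/91, -2/7]
R4 ← R4 + (1/13)·R2: [0, 0, 173/13, -339/13, 249/13, -38]
R4 ← R4 + (1211/174)·R3: [0, 0, 0, -5396/87, 3905/174, -3479/87]
4 nonzero rows, so the 4 vectors span a space of dimension 4.
Since 4 = 4, the vectors are linearly independent.

yes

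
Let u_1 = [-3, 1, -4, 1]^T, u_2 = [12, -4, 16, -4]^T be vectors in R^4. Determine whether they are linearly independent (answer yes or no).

Form the matrix with these vectors as rows and row reduce.
R2 ← R2 + (4)·R1: [0, 0, 0, 0]
1 nonzero row, so the 2 vectors span a space of dimension 1.
Since 1 < 2, the vectors are linearly dependent.

no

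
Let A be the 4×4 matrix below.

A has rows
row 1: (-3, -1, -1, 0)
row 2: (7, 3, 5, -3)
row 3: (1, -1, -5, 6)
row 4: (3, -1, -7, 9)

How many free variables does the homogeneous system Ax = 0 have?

Row reduce to echelon form.
R2 ← R2 + (7/3)·R1: [0, 2/3, 8/3, -3]
R3 ← R3 + (1/3)·R1: [0, -4/3, -16/3, 6]
R4 ← R4 + R1: [0, -2, -8, 9]
R3 ← R3 + (2)·R2: [0, 0, 0, 0]
R4 ← R4 + (3)·R2: [0, 0, 0, 0]
2 nonzero rows, so rank(A) = 2.
A has 4 columns; by rank–nullity, nullity = 4 − 2 = 2.

2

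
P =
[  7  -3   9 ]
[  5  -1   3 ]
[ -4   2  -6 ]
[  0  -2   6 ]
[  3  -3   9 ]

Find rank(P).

2

Row reduce to echelon form.
R2 ← R2 − (5/7)·R1: [0, 8/7, -24/7]
R3 ← R3 + (4/7)·R1: [0, 2/7, -6/7]
R5 ← R5 − (3/7)·R1: [0, -12/7, 36/7]
R3 ← R3 − (1/4)·R2: [0, 0, 0]
R4 ← R4 + (7/4)·R2: [0, 0, 0]
R5 ← R5 + (3/2)·R2: [0, 0, 0]
Echelon form has 2 nonzero rows, so rank(P) = 2.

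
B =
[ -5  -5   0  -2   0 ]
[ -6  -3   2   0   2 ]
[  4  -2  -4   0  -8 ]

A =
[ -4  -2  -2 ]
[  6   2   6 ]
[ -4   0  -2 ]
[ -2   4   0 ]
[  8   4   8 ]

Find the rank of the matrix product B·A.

3

First compute BA:
[[ -6,  -8, -20],
 [ 14,  14,   6],
 [-76, -44, -76]]
Now row reduce the product.
R2 ← R2 + (7/3)·R1: [0, -14/3, -122/3]
R3 ← R3 − (38/3)·R1: [0, 172/3, 532/3]
R3 ← R3 + (86/7)·R2: [0, 0, -2256/7]
3 nonzero rows, so rank(BA) = 3.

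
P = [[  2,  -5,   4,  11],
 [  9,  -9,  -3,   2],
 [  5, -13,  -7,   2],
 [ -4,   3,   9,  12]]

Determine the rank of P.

Row reduce to echelon form.
R2 ← R2 − (9/2)·R1: [0, 27/2, -21, -95/2]
R3 ← R3 − (5/2)·R1: [0, -1/2, -17, -51/2]
R4 ← R4 + (2)·R1: [0, -7, 17, 34]
R3 ← R3 + (1/27)·R2: [0, 0, -160/9, -736/27]
R4 ← R4 + (14/27)·R2: [0, 0, 55/9, 253/27]
R4 ← R4 + (11/32)·R3: [0, 0, 0, 0]
Echelon form has 3 nonzero rows, so rank(P) = 3.

3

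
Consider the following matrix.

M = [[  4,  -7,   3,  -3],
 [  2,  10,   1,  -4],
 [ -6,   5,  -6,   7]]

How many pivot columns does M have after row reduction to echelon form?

3

Row reduce to echelon form.
R2 ← R2 − (1/2)·R1: [0, 27/2, -1/2, -5/2]
R3 ← R3 + (3/2)·R1: [0, -11/2, -3/2, 5/2]
R3 ← R3 + (11/27)·R2: [0, 0, -46/27, 40/27]
Echelon form has 3 nonzero rows, so rank(M) = 3.
Each nonzero row contributes one pivot column: 3 pivot columns.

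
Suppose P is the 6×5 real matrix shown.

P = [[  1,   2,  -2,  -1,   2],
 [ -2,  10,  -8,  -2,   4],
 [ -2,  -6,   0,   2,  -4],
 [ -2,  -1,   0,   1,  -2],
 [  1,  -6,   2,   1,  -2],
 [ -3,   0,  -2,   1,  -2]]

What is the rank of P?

3

Row reduce to echelon form.
R2 ← R2 + (2)·R1: [0, 14, -12, -4, 8]
R3 ← R3 + (2)·R1: [0, -2, -4, 0, 0]
R4 ← R4 + (2)·R1: [0, 3, -4, -1, 2]
R5 ← R5 − R1: [0, -8, 4, 2, -4]
R6 ← R6 + (3)·R1: [0, 6, -8, -2, 4]
R3 ← R3 + (1/7)·R2: [0, 0, -40/7, -4/7, 8/7]
R4 ← R4 − (3/14)·R2: [0, 0, -10/7, -1/7, 2/7]
R5 ← R5 + (4/7)·R2: [0, 0, -20/7, -2/7, 4/7]
R6 ← R6 − (3/7)·R2: [0, 0, -20/7, -2/7, 4/7]
R4 ← R4 − (1/4)·R3: [0, 0, 0, 0, 0]
R5 ← R5 − (1/2)·R3: [0, 0, 0, 0, 0]
R6 ← R6 − (1/2)·R3: [0, 0, 0, 0, 0]
Echelon form has 3 nonzero rows, so rank(P) = 3.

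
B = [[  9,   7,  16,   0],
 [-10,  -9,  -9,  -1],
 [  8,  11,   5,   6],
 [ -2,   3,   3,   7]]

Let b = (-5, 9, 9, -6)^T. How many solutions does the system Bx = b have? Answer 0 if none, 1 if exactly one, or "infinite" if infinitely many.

0

Row reduce the augmented matrix [B | b].
R2 ← R2 + (10/9)·R1: [0, -11/9, 79/9, -1, 31/9]
R3 ← R3 − (8/9)·R1: [0, 43/9, -83/9, 6, 121/9]
R4 ← R4 + (2/9)·R1: [0, 41/9, 59/9, 7, -64/9]
R3 ← R3 + (43/11)·R2: [0, 0, 276/11, 23/11, 296/11]
R4 ← R4 + (41/11)·R2: [0, 0, 432/11, 36/11, 63/11]
R4 ← R4 − (36/23)·R3: [0, 0, 0, 0, -837/23]
The echelon form has 4 nonzero rows; the last pivot sits in the augmented column, so rank(B) = 3 but rank([B|b]) = 4.
Since the ranks differ, the system is inconsistent.
It has no solutions.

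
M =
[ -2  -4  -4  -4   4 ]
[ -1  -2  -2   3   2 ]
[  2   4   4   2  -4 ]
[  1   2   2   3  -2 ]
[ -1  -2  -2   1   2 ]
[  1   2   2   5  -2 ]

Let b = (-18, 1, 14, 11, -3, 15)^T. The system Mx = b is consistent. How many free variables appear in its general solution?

3

Row reduce the augmented matrix [M | b].
R2 ← R2 − (1/2)·R1: [0, 0, 0, 5, 0, 10]
R3 ← R3 + R1: [0, 0, 0, -2, 0, -4]
R4 ← R4 + (1/2)·R1: [0, 0, 0, 1, 0, 2]
R5 ← R5 − (1/2)·R1: [0, 0, 0, 3, 0, 6]
R6 ← R6 + (1/2)·R1: [0, 0, 0, 3, 0, 6]
R3 ← R3 + (2/5)·R2: [0, 0, 0, 0, 0, 0]
R4 ← R4 − (1/5)·R2: [0, 0, 0, 0, 0, 0]
R5 ← R5 − (3/5)·R2: [0, 0, 0, 0, 0, 0]
R6 ← R6 − (3/5)·R2: [0, 0, 0, 0, 0, 0]
The echelon form has 2 nonzero rows, and every pivot lies in the first 5 columns, so rank(M) = rank([M|b]) = 2.
The system is consistent.
Free variables = (unknowns) − (rank) = 5 − 2 = 3.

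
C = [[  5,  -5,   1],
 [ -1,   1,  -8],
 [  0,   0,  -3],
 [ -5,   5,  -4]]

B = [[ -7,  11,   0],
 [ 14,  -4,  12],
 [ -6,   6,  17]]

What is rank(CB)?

2

First compute CB:
[[-111,  81, -43],
 [ 69, -63, -124],
 [ 18, -18, -51],
 [129, -99,  -8]]
Now row reduce the product.
R2 ← R2 + (23/37)·R1: [0, -468/37, -5577/37]
R3 ← R3 + (6/37)·R1: [0, -180/37, -2145/37]
R4 ← R4 + (43/37)·R1: [0, -180/37, -2145/37]
R3 ← R3 − (5/13)·R2: [0, 0, 0]
R4 ← R4 − (5/13)·R2: [0, 0, 0]
2 nonzero rows, so rank(CB) = 2.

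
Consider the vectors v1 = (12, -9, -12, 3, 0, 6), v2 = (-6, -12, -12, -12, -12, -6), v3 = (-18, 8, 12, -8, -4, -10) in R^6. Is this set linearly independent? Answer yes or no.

no

Form the matrix with these vectors as rows and row reduce.
R2 ← R2 + (1/2)·R1: [0, -33/2, -18, -21/2, -12, -3]
R3 ← R3 + (3/2)·R1: [0, -11/2, -6, -7/2, -4, -1]
R3 ← R3 − (1/3)·R2: [0, 0, 0, 0, 0, 0]
2 nonzero rows, so the 3 vectors span a space of dimension 2.
Since 2 < 3, the vectors are linearly dependent.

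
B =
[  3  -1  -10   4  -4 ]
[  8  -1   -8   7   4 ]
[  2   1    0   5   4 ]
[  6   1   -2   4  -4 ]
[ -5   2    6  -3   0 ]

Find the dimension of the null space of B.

0

Row reduce to echelon form.
R2 ← R2 − (8/3)·R1: [0, 5/3, 56/3, -11/3, 44/3]
R3 ← R3 − (2/3)·R1: [0, 5/3, 20/3, 7/3, 20/3]
R4 ← R4 − (2)·R1: [0, 3, 18, -4, 4]
R5 ← R5 + (5/3)·R1: [0, 1/3, -32/3, 11/3, -20/3]
R3 ← R3 − R2: [0, 0, -12, 6, -8]
R4 ← R4 − (9/5)·R2: [0, 0, -78/5, 13/5, -112/5]
R5 ← R5 − (1/5)·R2: [0, 0, -72/5, 22/5, -48/5]
R4 ← R4 − (13/10)·R3: [0, 0, 0, -26/5, -12]
R5 ← R5 − (6/5)·R3: [0, 0, 0, -14/5, 0]
R5 ← R5 − (7/13)·R4: [0, 0, 0, 0, 84/13]
5 nonzero rows, so rank(B) = 5.
B has 5 columns; by rank–nullity, nullity = 5 − 5 = 0.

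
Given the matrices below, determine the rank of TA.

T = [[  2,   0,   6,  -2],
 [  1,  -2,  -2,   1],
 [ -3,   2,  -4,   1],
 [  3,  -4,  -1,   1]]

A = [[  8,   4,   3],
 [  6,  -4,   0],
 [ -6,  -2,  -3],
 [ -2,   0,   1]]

2

First compute TA:
[[-16,  -4, -14],
 [  6,  16,  10],
 [ 10, -12,   4],
 [  4,  30,  13]]
Now row reduce the product.
R2 ← R2 + (3/8)·R1: [0, 29/2, 19/4]
R3 ← R3 + (5/8)·R1: [0, -29/2, -19/4]
R4 ← R4 + (1/4)·R1: [0, 29, 19/2]
R3 ← R3 + R2: [0, 0, 0]
R4 ← R4 − (2)·R2: [0, 0, 0]
2 nonzero rows, so rank(TA) = 2.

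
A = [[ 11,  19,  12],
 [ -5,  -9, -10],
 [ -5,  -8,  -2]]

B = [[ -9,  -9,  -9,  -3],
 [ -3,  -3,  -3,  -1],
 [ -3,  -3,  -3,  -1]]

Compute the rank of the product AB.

First compute AB:
[[-192, -192, -192, -64],
 [102, 102, 102,  34],
 [ 75,  75,  75,  25]]
Now row reduce the product.
R2 ← R2 + (17/32)·R1: [0, 0, 0, 0]
R3 ← R3 + (25/64)·R1: [0, 0, 0, 0]
1 nonzero row, so rank(AB) = 1.

1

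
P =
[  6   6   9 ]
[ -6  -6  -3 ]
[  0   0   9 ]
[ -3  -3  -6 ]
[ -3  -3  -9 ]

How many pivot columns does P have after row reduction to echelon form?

2

Row reduce to echelon form.
R2 ← R2 + R1: [0, 0, 6]
R4 ← R4 + (1/2)·R1: [0, 0, -3/2]
R5 ← R5 + (1/2)·R1: [0, 0, -9/2]
R3 ← R3 − (3/2)·R2: [0, 0, 0]
R4 ← R4 + (1/4)·R2: [0, 0, 0]
R5 ← R5 + (3/4)·R2: [0, 0, 0]
Echelon form has 2 nonzero rows, so rank(P) = 2.
Each nonzero row contributes one pivot column: 2 pivot columns.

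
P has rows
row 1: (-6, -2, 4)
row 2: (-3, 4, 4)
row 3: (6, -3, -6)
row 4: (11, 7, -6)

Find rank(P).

2

Row reduce to echelon form.
R2 ← R2 − (1/2)·R1: [0, 5, 2]
R3 ← R3 + R1: [0, -5, -2]
R4 ← R4 + (11/6)·R1: [0, 10/3, 4/3]
R3 ← R3 + R2: [0, 0, 0]
R4 ← R4 − (2/3)·R2: [0, 0, 0]
Echelon form has 2 nonzero rows, so rank(P) = 2.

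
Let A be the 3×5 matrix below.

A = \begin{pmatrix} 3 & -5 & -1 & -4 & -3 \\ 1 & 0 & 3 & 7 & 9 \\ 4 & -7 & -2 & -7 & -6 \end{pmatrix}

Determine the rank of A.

Row reduce to echelon form.
R2 ← R2 − (1/3)·R1: [0, 5/3, 10/3, 25/3, 10]
R3 ← R3 − (4/3)·R1: [0, -1/3, -2/3, -5/3, -2]
R3 ← R3 + (1/5)·R2: [0, 0, 0, 0, 0]
Echelon form has 2 nonzero rows, so rank(A) = 2.

2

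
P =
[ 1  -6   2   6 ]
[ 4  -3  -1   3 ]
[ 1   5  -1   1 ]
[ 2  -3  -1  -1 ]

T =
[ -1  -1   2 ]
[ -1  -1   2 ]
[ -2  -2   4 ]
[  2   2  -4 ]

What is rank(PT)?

First compute PT:
[[ 13,  13, -26],
 [  7,   7, -14],
 [ -2,  -2,   4],
 [  1,   1,  -2]]
Now row reduce the product.
R2 ← R2 − (7/13)·R1: [0, 0, 0]
R3 ← R3 + (2/13)·R1: [0, 0, 0]
R4 ← R4 − (1/13)·R1: [0, 0, 0]
1 nonzero row, so rank(PT) = 1.

1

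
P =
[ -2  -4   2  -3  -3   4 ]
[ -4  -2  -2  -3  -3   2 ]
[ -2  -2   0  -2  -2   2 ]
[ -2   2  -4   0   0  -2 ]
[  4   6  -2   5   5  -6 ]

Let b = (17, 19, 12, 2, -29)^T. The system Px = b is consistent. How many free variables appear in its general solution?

Row reduce the augmented matrix [P | b].
R2 ← R2 − (2)·R1: [0, 6, -6, 3, 3, -6, -15]
R3 ← R3 − R1: [0, 2, -2, 1, 1, -2, -5]
R4 ← R4 − R1: [0, 6, -6, 3, 3, -6, -15]
R5 ← R5 + (2)·R1: [0, -2, 2, -1, -1, 2, 5]
R3 ← R3 − (1/3)·R2: [0, 0, 0, 0, 0, 0, 0]
R4 ← R4 − R2: [0, 0, 0, 0, 0, 0, 0]
R5 ← R5 + (1/3)·R2: [0, 0, 0, 0, 0, 0, 0]
The echelon form has 2 nonzero rows, and every pivot lies in the first 6 columns, so rank(P) = rank([P|b]) = 2.
The system is consistent.
Free variables = (unknowns) − (rank) = 6 − 2 = 4.

4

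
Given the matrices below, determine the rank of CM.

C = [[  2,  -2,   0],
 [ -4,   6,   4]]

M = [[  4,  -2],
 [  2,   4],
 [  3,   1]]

First compute CM:
[[  4, -12],
 [  8,  36]]
Now row reduce the product.
R2 ← R2 − (2)·R1: [0, 60]
2 nonzero rows, so rank(CM) = 2.

2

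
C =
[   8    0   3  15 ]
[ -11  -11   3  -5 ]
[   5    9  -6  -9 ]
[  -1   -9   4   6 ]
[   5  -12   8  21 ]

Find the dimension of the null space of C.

Row reduce to echelon form.
R2 ← R2 + (11/8)·R1: [0, -11, 57/8, 125/8]
R3 ← R3 − (5/8)·R1: [0, 9, -63/8, -147/8]
R4 ← R4 + (1/8)·R1: [0, -9, 35/8, 63/8]
R5 ← R5 − (5/8)·R1: [0, -12, 49/8, 93/8]
R3 ← R3 + (9/11)·R2: [0, 0, -45/22, -123/22]
R4 ← R4 − (9/11)·R2: [0, 0, -16/11, -54/11]
R5 ← R5 − (12/11)·R2: [0, 0, -145/88, -477/88]
R4 ← R4 − (32/45)·R3: [0, 0, 0, -14/15]
R5 ← R5 − (29/36)·R3: [0, 0, 0, -11/12]
R5 ← R5 − (55/56)·R4: [0, 0, 0, 0]
4 nonzero rows, so rank(C) = 4.
C has 4 columns; by rank–nullity, nullity = 4 − 4 = 0.

0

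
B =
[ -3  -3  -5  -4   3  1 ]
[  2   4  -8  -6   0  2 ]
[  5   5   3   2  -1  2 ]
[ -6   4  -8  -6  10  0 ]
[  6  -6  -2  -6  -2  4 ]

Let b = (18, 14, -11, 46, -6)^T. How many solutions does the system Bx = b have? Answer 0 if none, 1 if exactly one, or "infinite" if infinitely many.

Row reduce the augmented matrix [B | b].
R2 ← R2 + (2/3)·R1: [0, 2, -34/3, -26/3, 2, 8/3, 26]
R3 ← R3 + (5/3)·R1: [0, 0, -16/3, -14/3, 4, 11/3, 19]
R4 ← R4 − (2)·R1: [0, 10, 2, 2, 4, -2, 10]
R5 ← R5 + (2)·R1: [0, -12, -12, -14, 4, 6, 30]
R4 ← R4 − (5)·R2: [0, 0, 176/3, 136/3, -6, -46/3, -120]
R5 ← R5 + (6)·R2: [0, 0, -80, -66, 16, 22, 186]
R4 ← R4 + (11)·R3: [0, 0, 0, -6, 38, 25, 89]
R5 ← R5 − (15)·R3: [0, 0, 0, 4, -44, -33, -99]
R5 ← R5 + (2/3)·R4: [0, 0, 0, 0, -56/3, -49/3, -119/3]
The echelon form has 5 nonzero rows, and every pivot lies in the first 6 columns, so rank(B) = rank([B|b]) = 5.
The system is consistent.
rank = 5 < 6 unknowns, so there are infinitely many solutions.

infinite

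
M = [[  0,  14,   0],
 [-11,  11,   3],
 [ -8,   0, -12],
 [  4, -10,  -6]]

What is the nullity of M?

0

Row reduce to echelon form.
Swap R1 ↔ R2
R3 ← R3 − (8/11)·R1: [0, -8, -156/11]
R4 ← R4 + (4/11)·R1: [0, -6, -54/11]
R3 ← R3 + (4/7)·R2: [0, 0, -156/11]
R4 ← R4 + (3/7)·R2: [0, 0, -54/11]
R4 ← R4 − (9/26)·R3: [0, 0, 0]
3 nonzero rows, so rank(M) = 3.
M has 3 columns; by rank–nullity, nullity = 3 − 3 = 0.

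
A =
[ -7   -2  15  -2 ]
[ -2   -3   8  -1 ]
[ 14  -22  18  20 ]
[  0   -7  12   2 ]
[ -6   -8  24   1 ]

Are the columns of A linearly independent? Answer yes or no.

Row reduce A to echelon form.
R2 ← R2 − (2/7)·R1: [0, -17/7, 26/7, -3/7]
R3 ← R3 + (2)·R1: [0, -26, 48, 16]
R5 ← R5 − (6/7)·R1: [0, -44/7, 78/7, 19/7]
R3 ← R3 − (182/17)·R2: [0, 0, 140/17, 350/17]
R4 ← R4 − (49/17)·R2: [0, 0, 22/17, 55/17]
R5 ← R5 − (44/17)·R2: [0, 0, 26/17, 65/17]
R4 ← R4 − (11/70)·R3: [0, 0, 0, 0]
R5 ← R5 − (13/70)·R3: [0, 0, 0, 0]
3 pivots among 4 columns.
Only 3 < 4 pivot columns, so the columns are linearly dependent.

no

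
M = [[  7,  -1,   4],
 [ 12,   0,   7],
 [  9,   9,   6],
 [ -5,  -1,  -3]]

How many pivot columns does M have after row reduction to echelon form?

2

Row reduce to echelon form.
R2 ← R2 − (12/7)·R1: [0, 12/7, 1/7]
R3 ← R3 − (9/7)·R1: [0, 72/7, 6/7]
R4 ← R4 + (5/7)·R1: [0, -12/7, -1/7]
R3 ← R3 − (6)·R2: [0, 0, 0]
R4 ← R4 + R2: [0, 0, 0]
Echelon form has 2 nonzero rows, so rank(M) = 2.
Each nonzero row contributes one pivot column: 2 pivot columns.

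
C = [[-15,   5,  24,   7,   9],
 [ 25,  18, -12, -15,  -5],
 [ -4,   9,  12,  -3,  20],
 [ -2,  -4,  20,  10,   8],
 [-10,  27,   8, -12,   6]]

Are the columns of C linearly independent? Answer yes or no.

Row reduce C to echelon form.
R2 ← R2 + (5/3)·R1: [0, 79/3, 28, -10/3, 10]
R3 ← R3 − (4/15)·R1: [0, 23/3, 28/5, -73/15, 88/5]
R4 ← R4 − (2/15)·R1: [0, -14/3, 84/5, 136/15, 34/5]
R5 ← R5 − (2/3)·R1: [0, 71/3, -8, -50/3, 0]
R3 ← R3 − (23/79)·R2: [0, 0, -1008/395, -1539/395, 5802/395]
R4 ← R4 + (14/79)·R2: [0, 0, 8596/395, 3348/395, 3386/395]
R5 ← R5 − (71/79)·R2: [0, 0, -2620/79, -1080/79, -710/79]
R4 ← R4 + (307/36)·R3: [0, 0, 0, -99/4, 803/6]
R5 ← R5 − (3275/252)·R3: [0, 0, 0, 1035/28, -8395/42]
R5 ← R5 + (115/77)·R4: [0, 0, 0, 0, 0]
4 pivots among 5 columns.
Only 4 < 5 pivot columns, so the columns are linearly dependent.

no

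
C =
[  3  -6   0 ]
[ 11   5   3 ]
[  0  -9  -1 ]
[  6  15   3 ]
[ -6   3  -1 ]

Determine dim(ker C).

Row reduce to echelon form.
R2 ← R2 − (11/3)·R1: [0, 27, 3]
R4 ← R4 − (2)·R1: [0, 27, 3]
R5 ← R5 + (2)·R1: [0, -9, -1]
R3 ← R3 + (1/3)·R2: [0, 0, 0]
R4 ← R4 − R2: [0, 0, 0]
R5 ← R5 + (1/3)·R2: [0, 0, 0]
2 nonzero rows, so rank(C) = 2.
C has 3 columns; by rank–nullity, nullity = 3 − 2 = 1.

1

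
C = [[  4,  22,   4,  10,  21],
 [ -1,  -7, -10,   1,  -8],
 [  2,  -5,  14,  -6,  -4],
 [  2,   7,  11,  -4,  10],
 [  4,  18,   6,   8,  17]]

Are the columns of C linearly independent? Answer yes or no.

Row reduce C to echelon form.
R2 ← R2 + (1/4)·R1: [0, -3/2, -9, 7/2, -11/4]
R3 ← R3 − (1/2)·R1: [0, -16, 12, -11, -29/2]
R4 ← R4 − (1/2)·R1: [0, -4, 9, -9, -1/2]
R5 ← R5 − R1: [0, -4, 2, -2, -4]
R3 ← R3 − (32/3)·R2: [0, 0, 108, -145/3, 89/6]
R4 ← R4 − (8/3)·R2: [0, 0, 33, -55/3, 41/6]
R5 ← R5 − (8/3)·R2: [0, 0, 26, -34/3, 10/3]
R4 ← R4 − (11/36)·R3: [0, 0, 0, -385/108, 497/216]
R5 ← R5 − (13/54)·R3: [0, 0, 0, 49/162, -77/324]
R5 ← R5 + (14/165)·R4: [0, 0, 0, 0, -7/165]
5 pivots among 5 columns.
Every column is a pivot column, so the columns are linearly independent.

yes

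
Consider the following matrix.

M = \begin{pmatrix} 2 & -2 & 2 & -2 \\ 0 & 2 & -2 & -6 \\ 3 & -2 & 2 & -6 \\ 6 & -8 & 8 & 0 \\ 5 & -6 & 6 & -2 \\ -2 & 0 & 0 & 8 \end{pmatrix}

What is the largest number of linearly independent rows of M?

2

Row reduce to echelon form.
R3 ← R3 − (3/2)·R1: [0, 1, -1, -3]
R4 ← R4 − (3)·R1: [0, -2, 2, 6]
R5 ← R5 − (5/2)·R1: [0, -1, 1, 3]
R6 ← R6 + R1: [0, -2, 2, 6]
R3 ← R3 − (1/2)·R2: [0, 0, 0, 0]
R4 ← R4 + R2: [0, 0, 0, 0]
R5 ← R5 + (1/2)·R2: [0, 0, 0, 0]
R6 ← R6 + R2: [0, 0, 0, 0]
Echelon form has 2 nonzero rows, so rank(M) = 2.
The rank gives the maximum number of linearly independent rows: 2.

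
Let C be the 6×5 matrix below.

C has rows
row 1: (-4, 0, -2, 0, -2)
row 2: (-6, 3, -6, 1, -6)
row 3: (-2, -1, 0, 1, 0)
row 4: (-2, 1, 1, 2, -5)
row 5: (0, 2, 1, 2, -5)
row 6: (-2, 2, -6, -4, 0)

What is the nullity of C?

Row reduce to echelon form.
R2 ← R2 − (3/2)·R1: [0, 3, -3, 1, -3]
R3 ← R3 − (1/2)·R1: [0, -1, 1, 1, 1]
R4 ← R4 − (1/2)·R1: [0, 1, 2, 2, -4]
R6 ← R6 − (1/2)·R1: [0, 2, -5, -4, 1]
R3 ← R3 + (1/3)·R2: [0, 0, 0, 4/3, 0]
R4 ← R4 − (1/3)·R2: [0, 0, 3, 5/3, -3]
R5 ← R5 − (2/3)·R2: [0, 0, 3, 4/3, -3]
R6 ← R6 − (2/3)·R2: [0, 0, -3, -14/3, 3]
Swap R3 ↔ R4
R5 ← R5 − R3: [0, 0, 0, -1/3, 0]
R6 ← R6 + R3: [0, 0, 0, -3, 0]
R5 ← R5 + (1/4)·R4: [0, 0, 0, 0, 0]
R6 ← R6 + (9/4)·R4: [0, 0, 0, 0, 0]
4 nonzero rows, so rank(C) = 4.
C has 5 columns; by rank–nullity, nullity = 5 − 4 = 1.

1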